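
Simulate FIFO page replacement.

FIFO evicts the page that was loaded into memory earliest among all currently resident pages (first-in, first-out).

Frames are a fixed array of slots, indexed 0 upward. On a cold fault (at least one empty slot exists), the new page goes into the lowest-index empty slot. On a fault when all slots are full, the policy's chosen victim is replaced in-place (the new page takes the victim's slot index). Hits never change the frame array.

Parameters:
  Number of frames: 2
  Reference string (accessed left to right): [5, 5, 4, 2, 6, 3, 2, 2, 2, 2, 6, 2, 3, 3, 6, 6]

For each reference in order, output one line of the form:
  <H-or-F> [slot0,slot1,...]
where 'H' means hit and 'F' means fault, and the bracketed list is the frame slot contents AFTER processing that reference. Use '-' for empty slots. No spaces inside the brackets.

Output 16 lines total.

F [5,-]
H [5,-]
F [5,4]
F [2,4]
F [2,6]
F [3,6]
F [3,2]
H [3,2]
H [3,2]
H [3,2]
F [6,2]
H [6,2]
F [6,3]
H [6,3]
H [6,3]
H [6,3]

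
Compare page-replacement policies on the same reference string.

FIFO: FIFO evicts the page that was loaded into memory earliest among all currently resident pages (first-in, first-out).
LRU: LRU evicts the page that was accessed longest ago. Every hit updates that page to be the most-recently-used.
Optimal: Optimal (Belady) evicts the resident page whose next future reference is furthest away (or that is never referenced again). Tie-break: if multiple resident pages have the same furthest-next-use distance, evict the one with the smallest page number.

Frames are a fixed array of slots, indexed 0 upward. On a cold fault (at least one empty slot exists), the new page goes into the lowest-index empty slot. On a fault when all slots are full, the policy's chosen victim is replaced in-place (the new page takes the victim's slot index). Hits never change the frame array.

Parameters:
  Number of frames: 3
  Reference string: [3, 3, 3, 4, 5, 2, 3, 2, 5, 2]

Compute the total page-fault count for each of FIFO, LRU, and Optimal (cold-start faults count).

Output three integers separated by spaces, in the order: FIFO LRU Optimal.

--- FIFO ---
  step 0: ref 3 -> FAULT, frames=[3,-,-] (faults so far: 1)
  step 1: ref 3 -> HIT, frames=[3,-,-] (faults so far: 1)
  step 2: ref 3 -> HIT, frames=[3,-,-] (faults so far: 1)
  step 3: ref 4 -> FAULT, frames=[3,4,-] (faults so far: 2)
  step 4: ref 5 -> FAULT, frames=[3,4,5] (faults so far: 3)
  step 5: ref 2 -> FAULT, evict 3, frames=[2,4,5] (faults so far: 4)
  step 6: ref 3 -> FAULT, evict 4, frames=[2,3,5] (faults so far: 5)
  step 7: ref 2 -> HIT, frames=[2,3,5] (faults so far: 5)
  step 8: ref 5 -> HIT, frames=[2,3,5] (faults so far: 5)
  step 9: ref 2 -> HIT, frames=[2,3,5] (faults so far: 5)
  FIFO total faults: 5
--- LRU ---
  step 0: ref 3 -> FAULT, frames=[3,-,-] (faults so far: 1)
  step 1: ref 3 -> HIT, frames=[3,-,-] (faults so far: 1)
  step 2: ref 3 -> HIT, frames=[3,-,-] (faults so far: 1)
  step 3: ref 4 -> FAULT, frames=[3,4,-] (faults so far: 2)
  step 4: ref 5 -> FAULT, frames=[3,4,5] (faults so far: 3)
  step 5: ref 2 -> FAULT, evict 3, frames=[2,4,5] (faults so far: 4)
  step 6: ref 3 -> FAULT, evict 4, frames=[2,3,5] (faults so far: 5)
  step 7: ref 2 -> HIT, frames=[2,3,5] (faults so far: 5)
  step 8: ref 5 -> HIT, frames=[2,3,5] (faults so far: 5)
  step 9: ref 2 -> HIT, frames=[2,3,5] (faults so far: 5)
  LRU total faults: 5
--- Optimal ---
  step 0: ref 3 -> FAULT, frames=[3,-,-] (faults so far: 1)
  step 1: ref 3 -> HIT, frames=[3,-,-] (faults so far: 1)
  step 2: ref 3 -> HIT, frames=[3,-,-] (faults so far: 1)
  step 3: ref 4 -> FAULT, frames=[3,4,-] (faults so far: 2)
  step 4: ref 5 -> FAULT, frames=[3,4,5] (faults so far: 3)
  step 5: ref 2 -> FAULT, evict 4, frames=[3,2,5] (faults so far: 4)
  step 6: ref 3 -> HIT, frames=[3,2,5] (faults so far: 4)
  step 7: ref 2 -> HIT, frames=[3,2,5] (faults so far: 4)
  step 8: ref 5 -> HIT, frames=[3,2,5] (faults so far: 4)
  step 9: ref 2 -> HIT, frames=[3,2,5] (faults so far: 4)
  Optimal total faults: 4

Answer: 5 5 4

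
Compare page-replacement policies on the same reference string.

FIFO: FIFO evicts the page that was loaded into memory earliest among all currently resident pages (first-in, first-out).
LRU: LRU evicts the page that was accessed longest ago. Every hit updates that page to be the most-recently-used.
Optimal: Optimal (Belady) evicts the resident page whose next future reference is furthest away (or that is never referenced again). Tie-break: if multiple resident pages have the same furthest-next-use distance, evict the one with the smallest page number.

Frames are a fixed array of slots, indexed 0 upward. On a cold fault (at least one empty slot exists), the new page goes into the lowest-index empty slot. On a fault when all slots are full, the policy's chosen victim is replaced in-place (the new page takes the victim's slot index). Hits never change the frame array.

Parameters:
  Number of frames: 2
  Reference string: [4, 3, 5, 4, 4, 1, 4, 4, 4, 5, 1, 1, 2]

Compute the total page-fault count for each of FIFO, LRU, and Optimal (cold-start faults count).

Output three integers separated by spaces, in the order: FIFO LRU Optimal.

Answer: 7 8 6

Derivation:
--- FIFO ---
  step 0: ref 4 -> FAULT, frames=[4,-] (faults so far: 1)
  step 1: ref 3 -> FAULT, frames=[4,3] (faults so far: 2)
  step 2: ref 5 -> FAULT, evict 4, frames=[5,3] (faults so far: 3)
  step 3: ref 4 -> FAULT, evict 3, frames=[5,4] (faults so far: 4)
  step 4: ref 4 -> HIT, frames=[5,4] (faults so far: 4)
  step 5: ref 1 -> FAULT, evict 5, frames=[1,4] (faults so far: 5)
  step 6: ref 4 -> HIT, frames=[1,4] (faults so far: 5)
  step 7: ref 4 -> HIT, frames=[1,4] (faults so far: 5)
  step 8: ref 4 -> HIT, frames=[1,4] (faults so far: 5)
  step 9: ref 5 -> FAULT, evict 4, frames=[1,5] (faults so far: 6)
  step 10: ref 1 -> HIT, frames=[1,5] (faults so far: 6)
  step 11: ref 1 -> HIT, frames=[1,5] (faults so far: 6)
  step 12: ref 2 -> FAULT, evict 1, frames=[2,5] (faults so far: 7)
  FIFO total faults: 7
--- LRU ---
  step 0: ref 4 -> FAULT, frames=[4,-] (faults so far: 1)
  step 1: ref 3 -> FAULT, frames=[4,3] (faults so far: 2)
  step 2: ref 5 -> FAULT, evict 4, frames=[5,3] (faults so far: 3)
  step 3: ref 4 -> FAULT, evict 3, frames=[5,4] (faults so far: 4)
  step 4: ref 4 -> HIT, frames=[5,4] (faults so far: 4)
  step 5: ref 1 -> FAULT, evict 5, frames=[1,4] (faults so far: 5)
  step 6: ref 4 -> HIT, frames=[1,4] (faults so far: 5)
  step 7: ref 4 -> HIT, frames=[1,4] (faults so far: 5)
  step 8: ref 4 -> HIT, frames=[1,4] (faults so far: 5)
  step 9: ref 5 -> FAULT, evict 1, frames=[5,4] (faults so far: 6)
  step 10: ref 1 -> FAULT, evict 4, frames=[5,1] (faults so far: 7)
  step 11: ref 1 -> HIT, frames=[5,1] (faults so far: 7)
  step 12: ref 2 -> FAULT, evict 5, frames=[2,1] (faults so far: 8)
  LRU total faults: 8
--- Optimal ---
  step 0: ref 4 -> FAULT, frames=[4,-] (faults so far: 1)
  step 1: ref 3 -> FAULT, frames=[4,3] (faults so far: 2)
  step 2: ref 5 -> FAULT, evict 3, frames=[4,5] (faults so far: 3)
  step 3: ref 4 -> HIT, frames=[4,5] (faults so far: 3)
  step 4: ref 4 -> HIT, frames=[4,5] (faults so far: 3)
  step 5: ref 1 -> FAULT, evict 5, frames=[4,1] (faults so far: 4)
  step 6: ref 4 -> HIT, frames=[4,1] (faults so far: 4)
  step 7: ref 4 -> HIT, frames=[4,1] (faults so far: 4)
  step 8: ref 4 -> HIT, frames=[4,1] (faults so far: 4)
  step 9: ref 5 -> FAULT, evict 4, frames=[5,1] (faults so far: 5)
  step 10: ref 1 -> HIT, frames=[5,1] (faults so far: 5)
  step 11: ref 1 -> HIT, frames=[5,1] (faults so far: 5)
  step 12: ref 2 -> FAULT, evict 1, frames=[5,2] (faults so far: 6)
  Optimal total faults: 6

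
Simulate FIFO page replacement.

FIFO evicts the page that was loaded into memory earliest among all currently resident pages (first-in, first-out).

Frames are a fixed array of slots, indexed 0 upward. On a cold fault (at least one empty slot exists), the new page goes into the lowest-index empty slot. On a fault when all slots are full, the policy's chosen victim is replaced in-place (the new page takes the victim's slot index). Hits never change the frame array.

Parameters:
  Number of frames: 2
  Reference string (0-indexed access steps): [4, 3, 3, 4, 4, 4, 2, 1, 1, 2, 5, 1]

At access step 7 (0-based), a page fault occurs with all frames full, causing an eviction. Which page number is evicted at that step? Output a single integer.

Step 0: ref 4 -> FAULT, frames=[4,-]
Step 1: ref 3 -> FAULT, frames=[4,3]
Step 2: ref 3 -> HIT, frames=[4,3]
Step 3: ref 4 -> HIT, frames=[4,3]
Step 4: ref 4 -> HIT, frames=[4,3]
Step 5: ref 4 -> HIT, frames=[4,3]
Step 6: ref 2 -> FAULT, evict 4, frames=[2,3]
Step 7: ref 1 -> FAULT, evict 3, frames=[2,1]
At step 7: evicted page 3

Answer: 3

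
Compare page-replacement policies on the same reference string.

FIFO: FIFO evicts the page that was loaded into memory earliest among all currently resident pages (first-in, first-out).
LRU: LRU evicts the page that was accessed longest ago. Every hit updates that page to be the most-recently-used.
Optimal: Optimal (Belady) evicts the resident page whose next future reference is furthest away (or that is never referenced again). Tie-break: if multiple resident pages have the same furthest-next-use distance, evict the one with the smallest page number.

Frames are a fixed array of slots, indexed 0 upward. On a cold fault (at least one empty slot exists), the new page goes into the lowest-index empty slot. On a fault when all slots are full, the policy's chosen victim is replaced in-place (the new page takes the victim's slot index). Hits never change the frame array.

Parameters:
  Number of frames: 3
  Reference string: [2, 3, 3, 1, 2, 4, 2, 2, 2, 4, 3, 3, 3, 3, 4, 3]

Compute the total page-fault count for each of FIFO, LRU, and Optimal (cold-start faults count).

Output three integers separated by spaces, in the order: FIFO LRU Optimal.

--- FIFO ---
  step 0: ref 2 -> FAULT, frames=[2,-,-] (faults so far: 1)
  step 1: ref 3 -> FAULT, frames=[2,3,-] (faults so far: 2)
  step 2: ref 3 -> HIT, frames=[2,3,-] (faults so far: 2)
  step 3: ref 1 -> FAULT, frames=[2,3,1] (faults so far: 3)
  step 4: ref 2 -> HIT, frames=[2,3,1] (faults so far: 3)
  step 5: ref 4 -> FAULT, evict 2, frames=[4,3,1] (faults so far: 4)
  step 6: ref 2 -> FAULT, evict 3, frames=[4,2,1] (faults so far: 5)
  step 7: ref 2 -> HIT, frames=[4,2,1] (faults so far: 5)
  step 8: ref 2 -> HIT, frames=[4,2,1] (faults so far: 5)
  step 9: ref 4 -> HIT, frames=[4,2,1] (faults so far: 5)
  step 10: ref 3 -> FAULT, evict 1, frames=[4,2,3] (faults so far: 6)
  step 11: ref 3 -> HIT, frames=[4,2,3] (faults so far: 6)
  step 12: ref 3 -> HIT, frames=[4,2,3] (faults so far: 6)
  step 13: ref 3 -> HIT, frames=[4,2,3] (faults so far: 6)
  step 14: ref 4 -> HIT, frames=[4,2,3] (faults so far: 6)
  step 15: ref 3 -> HIT, frames=[4,2,3] (faults so far: 6)
  FIFO total faults: 6
--- LRU ---
  step 0: ref 2 -> FAULT, frames=[2,-,-] (faults so far: 1)
  step 1: ref 3 -> FAULT, frames=[2,3,-] (faults so far: 2)
  step 2: ref 3 -> HIT, frames=[2,3,-] (faults so far: 2)
  step 3: ref 1 -> FAULT, frames=[2,3,1] (faults so far: 3)
  step 4: ref 2 -> HIT, frames=[2,3,1] (faults so far: 3)
  step 5: ref 4 -> FAULT, evict 3, frames=[2,4,1] (faults so far: 4)
  step 6: ref 2 -> HIT, frames=[2,4,1] (faults so far: 4)
  step 7: ref 2 -> HIT, frames=[2,4,1] (faults so far: 4)
  step 8: ref 2 -> HIT, frames=[2,4,1] (faults so far: 4)
  step 9: ref 4 -> HIT, frames=[2,4,1] (faults so far: 4)
  step 10: ref 3 -> FAULT, evict 1, frames=[2,4,3] (faults so far: 5)
  step 11: ref 3 -> HIT, frames=[2,4,3] (faults so far: 5)
  step 12: ref 3 -> HIT, frames=[2,4,3] (faults so far: 5)
  step 13: ref 3 -> HIT, frames=[2,4,3] (faults so far: 5)
  step 14: ref 4 -> HIT, frames=[2,4,3] (faults so far: 5)
  step 15: ref 3 -> HIT, frames=[2,4,3] (faults so far: 5)
  LRU total faults: 5
--- Optimal ---
  step 0: ref 2 -> FAULT, frames=[2,-,-] (faults so far: 1)
  step 1: ref 3 -> FAULT, frames=[2,3,-] (faults so far: 2)
  step 2: ref 3 -> HIT, frames=[2,3,-] (faults so far: 2)
  step 3: ref 1 -> FAULT, frames=[2,3,1] (faults so far: 3)
  step 4: ref 2 -> HIT, frames=[2,3,1] (faults so far: 3)
  step 5: ref 4 -> FAULT, evict 1, frames=[2,3,4] (faults so far: 4)
  step 6: ref 2 -> HIT, frames=[2,3,4] (faults so far: 4)
  step 7: ref 2 -> HIT, frames=[2,3,4] (faults so far: 4)
  step 8: ref 2 -> HIT, frames=[2,3,4] (faults so far: 4)
  step 9: ref 4 -> HIT, frames=[2,3,4] (faults so far: 4)
  step 10: ref 3 -> HIT, frames=[2,3,4] (faults so far: 4)
  step 11: ref 3 -> HIT, frames=[2,3,4] (faults so far: 4)
  step 12: ref 3 -> HIT, frames=[2,3,4] (faults so far: 4)
  step 13: ref 3 -> HIT, frames=[2,3,4] (faults so far: 4)
  step 14: ref 4 -> HIT, frames=[2,3,4] (faults so far: 4)
  step 15: ref 3 -> HIT, frames=[2,3,4] (faults so far: 4)
  Optimal total faults: 4

Answer: 6 5 4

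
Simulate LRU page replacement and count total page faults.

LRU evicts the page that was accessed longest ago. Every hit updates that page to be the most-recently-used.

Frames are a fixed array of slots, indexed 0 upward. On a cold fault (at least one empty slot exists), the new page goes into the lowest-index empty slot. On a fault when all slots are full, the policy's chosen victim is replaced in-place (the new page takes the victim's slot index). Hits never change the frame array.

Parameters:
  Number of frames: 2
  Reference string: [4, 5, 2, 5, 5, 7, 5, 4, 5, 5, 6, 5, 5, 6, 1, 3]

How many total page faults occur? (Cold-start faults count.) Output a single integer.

Step 0: ref 4 → FAULT, frames=[4,-]
Step 1: ref 5 → FAULT, frames=[4,5]
Step 2: ref 2 → FAULT (evict 4), frames=[2,5]
Step 3: ref 5 → HIT, frames=[2,5]
Step 4: ref 5 → HIT, frames=[2,5]
Step 5: ref 7 → FAULT (evict 2), frames=[7,5]
Step 6: ref 5 → HIT, frames=[7,5]
Step 7: ref 4 → FAULT (evict 7), frames=[4,5]
Step 8: ref 5 → HIT, frames=[4,5]
Step 9: ref 5 → HIT, frames=[4,5]
Step 10: ref 6 → FAULT (evict 4), frames=[6,5]
Step 11: ref 5 → HIT, frames=[6,5]
Step 12: ref 5 → HIT, frames=[6,5]
Step 13: ref 6 → HIT, frames=[6,5]
Step 14: ref 1 → FAULT (evict 5), frames=[6,1]
Step 15: ref 3 → FAULT (evict 6), frames=[3,1]
Total faults: 8

Answer: 8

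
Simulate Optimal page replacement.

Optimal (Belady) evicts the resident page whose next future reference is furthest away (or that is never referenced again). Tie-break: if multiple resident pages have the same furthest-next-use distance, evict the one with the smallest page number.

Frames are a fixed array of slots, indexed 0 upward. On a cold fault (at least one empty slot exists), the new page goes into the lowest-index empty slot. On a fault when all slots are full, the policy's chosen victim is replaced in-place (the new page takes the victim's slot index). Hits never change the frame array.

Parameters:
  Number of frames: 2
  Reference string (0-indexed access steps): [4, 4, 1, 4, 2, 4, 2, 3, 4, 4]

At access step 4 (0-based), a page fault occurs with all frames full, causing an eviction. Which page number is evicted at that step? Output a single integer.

Step 0: ref 4 -> FAULT, frames=[4,-]
Step 1: ref 4 -> HIT, frames=[4,-]
Step 2: ref 1 -> FAULT, frames=[4,1]
Step 3: ref 4 -> HIT, frames=[4,1]
Step 4: ref 2 -> FAULT, evict 1, frames=[4,2]
At step 4: evicted page 1

Answer: 1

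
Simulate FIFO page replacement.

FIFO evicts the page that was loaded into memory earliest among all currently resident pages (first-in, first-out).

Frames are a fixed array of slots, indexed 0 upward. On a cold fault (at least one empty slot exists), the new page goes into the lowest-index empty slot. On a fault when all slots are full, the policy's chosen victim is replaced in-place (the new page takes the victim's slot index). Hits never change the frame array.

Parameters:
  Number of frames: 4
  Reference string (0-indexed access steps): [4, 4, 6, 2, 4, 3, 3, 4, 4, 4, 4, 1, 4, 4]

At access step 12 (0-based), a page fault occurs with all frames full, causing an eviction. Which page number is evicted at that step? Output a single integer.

Answer: 6

Derivation:
Step 0: ref 4 -> FAULT, frames=[4,-,-,-]
Step 1: ref 4 -> HIT, frames=[4,-,-,-]
Step 2: ref 6 -> FAULT, frames=[4,6,-,-]
Step 3: ref 2 -> FAULT, frames=[4,6,2,-]
Step 4: ref 4 -> HIT, frames=[4,6,2,-]
Step 5: ref 3 -> FAULT, frames=[4,6,2,3]
Step 6: ref 3 -> HIT, frames=[4,6,2,3]
Step 7: ref 4 -> HIT, frames=[4,6,2,3]
Step 8: ref 4 -> HIT, frames=[4,6,2,3]
Step 9: ref 4 -> HIT, frames=[4,6,2,3]
Step 10: ref 4 -> HIT, frames=[4,6,2,3]
Step 11: ref 1 -> FAULT, evict 4, frames=[1,6,2,3]
Step 12: ref 4 -> FAULT, evict 6, frames=[1,4,2,3]
At step 12: evicted page 6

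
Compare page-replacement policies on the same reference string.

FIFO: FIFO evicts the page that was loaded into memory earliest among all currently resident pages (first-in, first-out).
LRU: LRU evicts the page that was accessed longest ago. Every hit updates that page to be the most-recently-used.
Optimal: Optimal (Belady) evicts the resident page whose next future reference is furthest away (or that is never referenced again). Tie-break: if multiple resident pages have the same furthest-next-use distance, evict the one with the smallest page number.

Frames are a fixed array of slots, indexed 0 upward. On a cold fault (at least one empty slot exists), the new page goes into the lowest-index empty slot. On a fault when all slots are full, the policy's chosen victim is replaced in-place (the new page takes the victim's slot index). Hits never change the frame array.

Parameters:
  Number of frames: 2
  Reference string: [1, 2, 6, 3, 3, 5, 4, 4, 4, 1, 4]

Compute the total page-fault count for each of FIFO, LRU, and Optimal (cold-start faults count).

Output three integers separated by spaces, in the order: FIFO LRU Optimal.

Answer: 7 7 6

Derivation:
--- FIFO ---
  step 0: ref 1 -> FAULT, frames=[1,-] (faults so far: 1)
  step 1: ref 2 -> FAULT, frames=[1,2] (faults so far: 2)
  step 2: ref 6 -> FAULT, evict 1, frames=[6,2] (faults so far: 3)
  step 3: ref 3 -> FAULT, evict 2, frames=[6,3] (faults so far: 4)
  step 4: ref 3 -> HIT, frames=[6,3] (faults so far: 4)
  step 5: ref 5 -> FAULT, evict 6, frames=[5,3] (faults so far: 5)
  step 6: ref 4 -> FAULT, evict 3, frames=[5,4] (faults so far: 6)
  step 7: ref 4 -> HIT, frames=[5,4] (faults so far: 6)
  step 8: ref 4 -> HIT, frames=[5,4] (faults so far: 6)
  step 9: ref 1 -> FAULT, evict 5, frames=[1,4] (faults so far: 7)
  step 10: ref 4 -> HIT, frames=[1,4] (faults so far: 7)
  FIFO total faults: 7
--- LRU ---
  step 0: ref 1 -> FAULT, frames=[1,-] (faults so far: 1)
  step 1: ref 2 -> FAULT, frames=[1,2] (faults so far: 2)
  step 2: ref 6 -> FAULT, evict 1, frames=[6,2] (faults so far: 3)
  step 3: ref 3 -> FAULT, evict 2, frames=[6,3] (faults so far: 4)
  step 4: ref 3 -> HIT, frames=[6,3] (faults so far: 4)
  step 5: ref 5 -> FAULT, evict 6, frames=[5,3] (faults so far: 5)
  step 6: ref 4 -> FAULT, evict 3, frames=[5,4] (faults so far: 6)
  step 7: ref 4 -> HIT, frames=[5,4] (faults so far: 6)
  step 8: ref 4 -> HIT, frames=[5,4] (faults so far: 6)
  step 9: ref 1 -> FAULT, evict 5, frames=[1,4] (faults so far: 7)
  step 10: ref 4 -> HIT, frames=[1,4] (faults so far: 7)
  LRU total faults: 7
--- Optimal ---
  step 0: ref 1 -> FAULT, frames=[1,-] (faults so far: 1)
  step 1: ref 2 -> FAULT, frames=[1,2] (faults so far: 2)
  step 2: ref 6 -> FAULT, evict 2, frames=[1,6] (faults so far: 3)
  step 3: ref 3 -> FAULT, evict 6, frames=[1,3] (faults so far: 4)
  step 4: ref 3 -> HIT, frames=[1,3] (faults so far: 4)
  step 5: ref 5 -> FAULT, evict 3, frames=[1,5] (faults so far: 5)
  step 6: ref 4 -> FAULT, evict 5, frames=[1,4] (faults so far: 6)
  step 7: ref 4 -> HIT, frames=[1,4] (faults so far: 6)
  step 8: ref 4 -> HIT, frames=[1,4] (faults so far: 6)
  step 9: ref 1 -> HIT, frames=[1,4] (faults so far: 6)
  step 10: ref 4 -> HIT, frames=[1,4] (faults so far: 6)
  Optimal total faults: 6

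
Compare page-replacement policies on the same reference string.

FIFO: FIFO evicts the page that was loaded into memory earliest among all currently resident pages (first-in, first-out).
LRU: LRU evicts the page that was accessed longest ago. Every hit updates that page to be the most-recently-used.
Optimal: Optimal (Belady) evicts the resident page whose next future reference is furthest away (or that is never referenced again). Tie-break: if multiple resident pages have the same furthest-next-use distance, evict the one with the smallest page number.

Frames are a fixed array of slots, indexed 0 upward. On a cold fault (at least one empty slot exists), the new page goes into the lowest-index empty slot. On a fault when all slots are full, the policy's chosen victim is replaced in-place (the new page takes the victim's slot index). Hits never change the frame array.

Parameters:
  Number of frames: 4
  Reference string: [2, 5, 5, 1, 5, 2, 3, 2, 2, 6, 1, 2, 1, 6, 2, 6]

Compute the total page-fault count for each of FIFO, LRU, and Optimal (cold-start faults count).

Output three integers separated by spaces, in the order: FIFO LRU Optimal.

--- FIFO ---
  step 0: ref 2 -> FAULT, frames=[2,-,-,-] (faults so far: 1)
  step 1: ref 5 -> FAULT, frames=[2,5,-,-] (faults so far: 2)
  step 2: ref 5 -> HIT, frames=[2,5,-,-] (faults so far: 2)
  step 3: ref 1 -> FAULT, frames=[2,5,1,-] (faults so far: 3)
  step 4: ref 5 -> HIT, frames=[2,5,1,-] (faults so far: 3)
  step 5: ref 2 -> HIT, frames=[2,5,1,-] (faults so far: 3)
  step 6: ref 3 -> FAULT, frames=[2,5,1,3] (faults so far: 4)
  step 7: ref 2 -> HIT, frames=[2,5,1,3] (faults so far: 4)
  step 8: ref 2 -> HIT, frames=[2,5,1,3] (faults so far: 4)
  step 9: ref 6 -> FAULT, evict 2, frames=[6,5,1,3] (faults so far: 5)
  step 10: ref 1 -> HIT, frames=[6,5,1,3] (faults so far: 5)
  step 11: ref 2 -> FAULT, evict 5, frames=[6,2,1,3] (faults so far: 6)
  step 12: ref 1 -> HIT, frames=[6,2,1,3] (faults so far: 6)
  step 13: ref 6 -> HIT, frames=[6,2,1,3] (faults so far: 6)
  step 14: ref 2 -> HIT, frames=[6,2,1,3] (faults so far: 6)
  step 15: ref 6 -> HIT, frames=[6,2,1,3] (faults so far: 6)
  FIFO total faults: 6
--- LRU ---
  step 0: ref 2 -> FAULT, frames=[2,-,-,-] (faults so far: 1)
  step 1: ref 5 -> FAULT, frames=[2,5,-,-] (faults so far: 2)
  step 2: ref 5 -> HIT, frames=[2,5,-,-] (faults so far: 2)
  step 3: ref 1 -> FAULT, frames=[2,5,1,-] (faults so far: 3)
  step 4: ref 5 -> HIT, frames=[2,5,1,-] (faults so far: 3)
  step 5: ref 2 -> HIT, frames=[2,5,1,-] (faults so far: 3)
  step 6: ref 3 -> FAULT, frames=[2,5,1,3] (faults so far: 4)
  step 7: ref 2 -> HIT, frames=[2,5,1,3] (faults so far: 4)
  step 8: ref 2 -> HIT, frames=[2,5,1,3] (faults so far: 4)
  step 9: ref 6 -> FAULT, evict 1, frames=[2,5,6,3] (faults so far: 5)
  step 10: ref 1 -> FAULT, evict 5, frames=[2,1,6,3] (faults so far: 6)
  step 11: ref 2 -> HIT, frames=[2,1,6,3] (faults so far: 6)
  step 12: ref 1 -> HIT, frames=[2,1,6,3] (faults so far: 6)
  step 13: ref 6 -> HIT, frames=[2,1,6,3] (faults so far: 6)
  step 14: ref 2 -> HIT, frames=[2,1,6,3] (faults so far: 6)
  step 15: ref 6 -> HIT, frames=[2,1,6,3] (faults so far: 6)
  LRU total faults: 6
--- Optimal ---
  step 0: ref 2 -> FAULT, frames=[2,-,-,-] (faults so far: 1)
  step 1: ref 5 -> FAULT, frames=[2,5,-,-] (faults so far: 2)
  step 2: ref 5 -> HIT, frames=[2,5,-,-] (faults so far: 2)
  step 3: ref 1 -> FAULT, frames=[2,5,1,-] (faults so far: 3)
  step 4: ref 5 -> HIT, frames=[2,5,1,-] (faults so far: 3)
  step 5: ref 2 -> HIT, frames=[2,5,1,-] (faults so far: 3)
  step 6: ref 3 -> FAULT, frames=[2,5,1,3] (faults so far: 4)
  step 7: ref 2 -> HIT, frames=[2,5,1,3] (faults so far: 4)
  step 8: ref 2 -> HIT, frames=[2,5,1,3] (faults so far: 4)
  step 9: ref 6 -> FAULT, evict 3, frames=[2,5,1,6] (faults so far: 5)
  step 10: ref 1 -> HIT, frames=[2,5,1,6] (faults so far: 5)
  step 11: ref 2 -> HIT, frames=[2,5,1,6] (faults so far: 5)
  step 12: ref 1 -> HIT, frames=[2,5,1,6] (faults so far: 5)
  step 13: ref 6 -> HIT, frames=[2,5,1,6] (faults so far: 5)
  step 14: ref 2 -> HIT, frames=[2,5,1,6] (faults so far: 5)
  step 15: ref 6 -> HIT, frames=[2,5,1,6] (faults so far: 5)
  Optimal total faults: 5

Answer: 6 6 5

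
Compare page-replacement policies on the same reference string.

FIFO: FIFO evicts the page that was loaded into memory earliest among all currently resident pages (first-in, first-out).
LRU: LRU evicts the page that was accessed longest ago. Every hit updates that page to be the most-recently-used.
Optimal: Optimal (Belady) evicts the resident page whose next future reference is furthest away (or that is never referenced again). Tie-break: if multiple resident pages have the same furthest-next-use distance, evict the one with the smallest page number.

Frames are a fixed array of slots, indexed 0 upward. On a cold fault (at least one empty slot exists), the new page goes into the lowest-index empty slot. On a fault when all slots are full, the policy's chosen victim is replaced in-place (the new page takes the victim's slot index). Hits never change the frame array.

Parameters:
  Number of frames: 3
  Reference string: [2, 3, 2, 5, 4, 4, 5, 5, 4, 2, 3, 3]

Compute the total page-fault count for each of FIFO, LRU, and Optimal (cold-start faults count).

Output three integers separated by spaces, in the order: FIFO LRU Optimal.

Answer: 6 5 5

Derivation:
--- FIFO ---
  step 0: ref 2 -> FAULT, frames=[2,-,-] (faults so far: 1)
  step 1: ref 3 -> FAULT, frames=[2,3,-] (faults so far: 2)
  step 2: ref 2 -> HIT, frames=[2,3,-] (faults so far: 2)
  step 3: ref 5 -> FAULT, frames=[2,3,5] (faults so far: 3)
  step 4: ref 4 -> FAULT, evict 2, frames=[4,3,5] (faults so far: 4)
  step 5: ref 4 -> HIT, frames=[4,3,5] (faults so far: 4)
  step 6: ref 5 -> HIT, frames=[4,3,5] (faults so far: 4)
  step 7: ref 5 -> HIT, frames=[4,3,5] (faults so far: 4)
  step 8: ref 4 -> HIT, frames=[4,3,5] (faults so far: 4)
  step 9: ref 2 -> FAULT, evict 3, frames=[4,2,5] (faults so far: 5)
  step 10: ref 3 -> FAULT, evict 5, frames=[4,2,3] (faults so far: 6)
  step 11: ref 3 -> HIT, frames=[4,2,3] (faults so far: 6)
  FIFO total faults: 6
--- LRU ---
  step 0: ref 2 -> FAULT, frames=[2,-,-] (faults so far: 1)
  step 1: ref 3 -> FAULT, frames=[2,3,-] (faults so far: 2)
  step 2: ref 2 -> HIT, frames=[2,3,-] (faults so far: 2)
  step 3: ref 5 -> FAULT, frames=[2,3,5] (faults so far: 3)
  step 4: ref 4 -> FAULT, evict 3, frames=[2,4,5] (faults so far: 4)
  step 5: ref 4 -> HIT, frames=[2,4,5] (faults so far: 4)
  step 6: ref 5 -> HIT, frames=[2,4,5] (faults so far: 4)
  step 7: ref 5 -> HIT, frames=[2,4,5] (faults so far: 4)
  step 8: ref 4 -> HIT, frames=[2,4,5] (faults so far: 4)
  step 9: ref 2 -> HIT, frames=[2,4,5] (faults so far: 4)
  step 10: ref 3 -> FAULT, evict 5, frames=[2,4,3] (faults so far: 5)
  step 11: ref 3 -> HIT, frames=[2,4,3] (faults so far: 5)
  LRU total faults: 5
--- Optimal ---
  step 0: ref 2 -> FAULT, frames=[2,-,-] (faults so far: 1)
  step 1: ref 3 -> FAULT, frames=[2,3,-] (faults so far: 2)
  step 2: ref 2 -> HIT, frames=[2,3,-] (faults so far: 2)
  step 3: ref 5 -> FAULT, frames=[2,3,5] (faults so far: 3)
  step 4: ref 4 -> FAULT, evict 3, frames=[2,4,5] (faults so far: 4)
  step 5: ref 4 -> HIT, frames=[2,4,5] (faults so far: 4)
  step 6: ref 5 -> HIT, frames=[2,4,5] (faults so far: 4)
  step 7: ref 5 -> HIT, frames=[2,4,5] (faults so far: 4)
  step 8: ref 4 -> HIT, frames=[2,4,5] (faults so far: 4)
  step 9: ref 2 -> HIT, frames=[2,4,5] (faults so far: 4)
  step 10: ref 3 -> FAULT, evict 2, frames=[3,4,5] (faults so far: 5)
  step 11: ref 3 -> HIT, frames=[3,4,5] (faults so far: 5)
  Optimal total faults: 5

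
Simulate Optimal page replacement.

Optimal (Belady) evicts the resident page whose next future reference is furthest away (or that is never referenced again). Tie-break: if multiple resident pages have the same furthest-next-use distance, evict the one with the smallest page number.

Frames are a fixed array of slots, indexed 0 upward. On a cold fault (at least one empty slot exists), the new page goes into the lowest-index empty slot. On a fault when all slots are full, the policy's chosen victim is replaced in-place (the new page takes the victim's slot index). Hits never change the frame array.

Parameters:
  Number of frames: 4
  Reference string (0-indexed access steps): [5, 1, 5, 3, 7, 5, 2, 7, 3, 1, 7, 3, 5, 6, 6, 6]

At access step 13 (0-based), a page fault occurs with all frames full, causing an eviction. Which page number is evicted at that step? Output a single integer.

Answer: 2

Derivation:
Step 0: ref 5 -> FAULT, frames=[5,-,-,-]
Step 1: ref 1 -> FAULT, frames=[5,1,-,-]
Step 2: ref 5 -> HIT, frames=[5,1,-,-]
Step 3: ref 3 -> FAULT, frames=[5,1,3,-]
Step 4: ref 7 -> FAULT, frames=[5,1,3,7]
Step 5: ref 5 -> HIT, frames=[5,1,3,7]
Step 6: ref 2 -> FAULT, evict 5, frames=[2,1,3,7]
Step 7: ref 7 -> HIT, frames=[2,1,3,7]
Step 8: ref 3 -> HIT, frames=[2,1,3,7]
Step 9: ref 1 -> HIT, frames=[2,1,3,7]
Step 10: ref 7 -> HIT, frames=[2,1,3,7]
Step 11: ref 3 -> HIT, frames=[2,1,3,7]
Step 12: ref 5 -> FAULT, evict 1, frames=[2,5,3,7]
Step 13: ref 6 -> FAULT, evict 2, frames=[6,5,3,7]
At step 13: evicted page 2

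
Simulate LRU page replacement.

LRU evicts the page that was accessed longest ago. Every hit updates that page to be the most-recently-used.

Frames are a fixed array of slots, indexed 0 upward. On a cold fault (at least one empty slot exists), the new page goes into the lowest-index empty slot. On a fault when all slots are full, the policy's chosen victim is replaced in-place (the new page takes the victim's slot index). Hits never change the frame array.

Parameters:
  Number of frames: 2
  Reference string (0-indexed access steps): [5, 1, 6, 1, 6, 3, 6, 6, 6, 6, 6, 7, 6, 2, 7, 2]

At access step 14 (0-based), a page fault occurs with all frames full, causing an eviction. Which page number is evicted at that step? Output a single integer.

Answer: 6

Derivation:
Step 0: ref 5 -> FAULT, frames=[5,-]
Step 1: ref 1 -> FAULT, frames=[5,1]
Step 2: ref 6 -> FAULT, evict 5, frames=[6,1]
Step 3: ref 1 -> HIT, frames=[6,1]
Step 4: ref 6 -> HIT, frames=[6,1]
Step 5: ref 3 -> FAULT, evict 1, frames=[6,3]
Step 6: ref 6 -> HIT, frames=[6,3]
Step 7: ref 6 -> HIT, frames=[6,3]
Step 8: ref 6 -> HIT, frames=[6,3]
Step 9: ref 6 -> HIT, frames=[6,3]
Step 10: ref 6 -> HIT, frames=[6,3]
Step 11: ref 7 -> FAULT, evict 3, frames=[6,7]
Step 12: ref 6 -> HIT, frames=[6,7]
Step 13: ref 2 -> FAULT, evict 7, frames=[6,2]
Step 14: ref 7 -> FAULT, evict 6, frames=[7,2]
At step 14: evicted page 6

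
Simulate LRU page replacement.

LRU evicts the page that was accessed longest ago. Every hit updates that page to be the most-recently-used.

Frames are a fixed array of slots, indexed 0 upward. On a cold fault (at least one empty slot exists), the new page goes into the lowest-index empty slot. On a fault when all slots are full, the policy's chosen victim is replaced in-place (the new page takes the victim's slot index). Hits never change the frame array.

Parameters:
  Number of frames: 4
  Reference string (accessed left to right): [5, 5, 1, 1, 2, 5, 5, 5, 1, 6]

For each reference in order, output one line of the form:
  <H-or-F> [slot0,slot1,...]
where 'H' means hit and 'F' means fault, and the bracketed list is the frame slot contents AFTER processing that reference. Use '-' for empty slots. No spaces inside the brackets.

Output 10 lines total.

F [5,-,-,-]
H [5,-,-,-]
F [5,1,-,-]
H [5,1,-,-]
F [5,1,2,-]
H [5,1,2,-]
H [5,1,2,-]
H [5,1,2,-]
H [5,1,2,-]
F [5,1,2,6]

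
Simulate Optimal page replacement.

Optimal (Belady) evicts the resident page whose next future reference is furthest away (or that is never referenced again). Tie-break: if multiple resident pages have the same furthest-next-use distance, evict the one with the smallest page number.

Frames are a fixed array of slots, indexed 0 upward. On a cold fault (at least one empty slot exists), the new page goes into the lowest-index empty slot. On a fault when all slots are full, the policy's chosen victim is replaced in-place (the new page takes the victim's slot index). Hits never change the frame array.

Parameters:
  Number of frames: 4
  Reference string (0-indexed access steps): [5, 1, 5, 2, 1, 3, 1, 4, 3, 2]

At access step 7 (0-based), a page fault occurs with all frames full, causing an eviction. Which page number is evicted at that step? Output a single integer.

Answer: 1

Derivation:
Step 0: ref 5 -> FAULT, frames=[5,-,-,-]
Step 1: ref 1 -> FAULT, frames=[5,1,-,-]
Step 2: ref 5 -> HIT, frames=[5,1,-,-]
Step 3: ref 2 -> FAULT, frames=[5,1,2,-]
Step 4: ref 1 -> HIT, frames=[5,1,2,-]
Step 5: ref 3 -> FAULT, frames=[5,1,2,3]
Step 6: ref 1 -> HIT, frames=[5,1,2,3]
Step 7: ref 4 -> FAULT, evict 1, frames=[5,4,2,3]
At step 7: evicted page 1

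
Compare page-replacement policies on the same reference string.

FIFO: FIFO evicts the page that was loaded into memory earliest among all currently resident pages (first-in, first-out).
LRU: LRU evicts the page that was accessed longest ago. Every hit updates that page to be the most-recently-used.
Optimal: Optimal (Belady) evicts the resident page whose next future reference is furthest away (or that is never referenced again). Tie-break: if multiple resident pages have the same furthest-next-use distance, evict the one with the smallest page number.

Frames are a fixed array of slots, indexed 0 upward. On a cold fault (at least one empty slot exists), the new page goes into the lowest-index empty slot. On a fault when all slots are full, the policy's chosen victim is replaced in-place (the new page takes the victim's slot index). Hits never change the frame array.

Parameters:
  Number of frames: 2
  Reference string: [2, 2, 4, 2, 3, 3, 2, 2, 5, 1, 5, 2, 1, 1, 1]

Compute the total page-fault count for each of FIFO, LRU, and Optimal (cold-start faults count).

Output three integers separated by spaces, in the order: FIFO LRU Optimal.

Answer: 7 7 6

Derivation:
--- FIFO ---
  step 0: ref 2 -> FAULT, frames=[2,-] (faults so far: 1)
  step 1: ref 2 -> HIT, frames=[2,-] (faults so far: 1)
  step 2: ref 4 -> FAULT, frames=[2,4] (faults so far: 2)
  step 3: ref 2 -> HIT, frames=[2,4] (faults so far: 2)
  step 4: ref 3 -> FAULT, evict 2, frames=[3,4] (faults so far: 3)
  step 5: ref 3 -> HIT, frames=[3,4] (faults so far: 3)
  step 6: ref 2 -> FAULT, evict 4, frames=[3,2] (faults so far: 4)
  step 7: ref 2 -> HIT, frames=[3,2] (faults so far: 4)
  step 8: ref 5 -> FAULT, evict 3, frames=[5,2] (faults so far: 5)
  step 9: ref 1 -> FAULT, evict 2, frames=[5,1] (faults so far: 6)
  step 10: ref 5 -> HIT, frames=[5,1] (faults so far: 6)
  step 11: ref 2 -> FAULT, evict 5, frames=[2,1] (faults so far: 7)
  step 12: ref 1 -> HIT, frames=[2,1] (faults so far: 7)
  step 13: ref 1 -> HIT, frames=[2,1] (faults so far: 7)
  step 14: ref 1 -> HIT, frames=[2,1] (faults so far: 7)
  FIFO total faults: 7
--- LRU ---
  step 0: ref 2 -> FAULT, frames=[2,-] (faults so far: 1)
  step 1: ref 2 -> HIT, frames=[2,-] (faults so far: 1)
  step 2: ref 4 -> FAULT, frames=[2,4] (faults so far: 2)
  step 3: ref 2 -> HIT, frames=[2,4] (faults so far: 2)
  step 4: ref 3 -> FAULT, evict 4, frames=[2,3] (faults so far: 3)
  step 5: ref 3 -> HIT, frames=[2,3] (faults so far: 3)
  step 6: ref 2 -> HIT, frames=[2,3] (faults so far: 3)
  step 7: ref 2 -> HIT, frames=[2,3] (faults so far: 3)
  step 8: ref 5 -> FAULT, evict 3, frames=[2,5] (faults so far: 4)
  step 9: ref 1 -> FAULT, evict 2, frames=[1,5] (faults so far: 5)
  step 10: ref 5 -> HIT, frames=[1,5] (faults so far: 5)
  step 11: ref 2 -> FAULT, evict 1, frames=[2,5] (faults so far: 6)
  step 12: ref 1 -> FAULT, evict 5, frames=[2,1] (faults so far: 7)
  step 13: ref 1 -> HIT, frames=[2,1] (faults so far: 7)
  step 14: ref 1 -> HIT, frames=[2,1] (faults so far: 7)
  LRU total faults: 7
--- Optimal ---
  step 0: ref 2 -> FAULT, frames=[2,-] (faults so far: 1)
  step 1: ref 2 -> HIT, frames=[2,-] (faults so far: 1)
  step 2: ref 4 -> FAULT, frames=[2,4] (faults so far: 2)
  step 3: ref 2 -> HIT, frames=[2,4] (faults so far: 2)
  step 4: ref 3 -> FAULT, evict 4, frames=[2,3] (faults so far: 3)
  step 5: ref 3 -> HIT, frames=[2,3] (faults so far: 3)
  step 6: ref 2 -> HIT, frames=[2,3] (faults so far: 3)
  step 7: ref 2 -> HIT, frames=[2,3] (faults so far: 3)
  step 8: ref 5 -> FAULT, evict 3, frames=[2,5] (faults so far: 4)
  step 9: ref 1 -> FAULT, evict 2, frames=[1,5] (faults so far: 5)
  step 10: ref 5 -> HIT, frames=[1,5] (faults so far: 5)
  step 11: ref 2 -> FAULT, evict 5, frames=[1,2] (faults so far: 6)
  step 12: ref 1 -> HIT, frames=[1,2] (faults so far: 6)
  step 13: ref 1 -> HIT, frames=[1,2] (faults so far: 6)
  step 14: ref 1 -> HIT, frames=[1,2] (faults so far: 6)
  Optimal total faults: 6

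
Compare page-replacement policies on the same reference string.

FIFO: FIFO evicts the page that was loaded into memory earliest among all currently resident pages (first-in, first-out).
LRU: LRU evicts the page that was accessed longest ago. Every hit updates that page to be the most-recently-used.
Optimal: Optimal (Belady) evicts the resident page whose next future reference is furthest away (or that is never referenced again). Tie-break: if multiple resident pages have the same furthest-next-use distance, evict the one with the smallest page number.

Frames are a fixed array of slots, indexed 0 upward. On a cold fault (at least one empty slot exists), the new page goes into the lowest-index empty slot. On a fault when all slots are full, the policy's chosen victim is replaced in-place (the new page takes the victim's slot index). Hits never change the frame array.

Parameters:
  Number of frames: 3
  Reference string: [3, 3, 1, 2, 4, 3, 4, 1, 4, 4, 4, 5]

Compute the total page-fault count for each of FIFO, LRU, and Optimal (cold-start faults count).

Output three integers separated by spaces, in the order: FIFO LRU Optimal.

--- FIFO ---
  step 0: ref 3 -> FAULT, frames=[3,-,-] (faults so far: 1)
  step 1: ref 3 -> HIT, frames=[3,-,-] (faults so far: 1)
  step 2: ref 1 -> FAULT, frames=[3,1,-] (faults so far: 2)
  step 3: ref 2 -> FAULT, frames=[3,1,2] (faults so far: 3)
  step 4: ref 4 -> FAULT, evict 3, frames=[4,1,2] (faults so far: 4)
  step 5: ref 3 -> FAULT, evict 1, frames=[4,3,2] (faults so far: 5)
  step 6: ref 4 -> HIT, frames=[4,3,2] (faults so far: 5)
  step 7: ref 1 -> FAULT, evict 2, frames=[4,3,1] (faults so far: 6)
  step 8: ref 4 -> HIT, frames=[4,3,1] (faults so far: 6)
  step 9: ref 4 -> HIT, frames=[4,3,1] (faults so far: 6)
  step 10: ref 4 -> HIT, frames=[4,3,1] (faults so far: 6)
  step 11: ref 5 -> FAULT, evict 4, frames=[5,3,1] (faults so far: 7)
  FIFO total faults: 7
--- LRU ---
  step 0: ref 3 -> FAULT, frames=[3,-,-] (faults so far: 1)
  step 1: ref 3 -> HIT, frames=[3,-,-] (faults so far: 1)
  step 2: ref 1 -> FAULT, frames=[3,1,-] (faults so far: 2)
  step 3: ref 2 -> FAULT, frames=[3,1,2] (faults so far: 3)
  step 4: ref 4 -> FAULT, evict 3, frames=[4,1,2] (faults so far: 4)
  step 5: ref 3 -> FAULT, evict 1, frames=[4,3,2] (faults so far: 5)
  step 6: ref 4 -> HIT, frames=[4,3,2] (faults so far: 5)
  step 7: ref 1 -> FAULT, evict 2, frames=[4,3,1] (faults so far: 6)
  step 8: ref 4 -> HIT, frames=[4,3,1] (faults so far: 6)
  step 9: ref 4 -> HIT, frames=[4,3,1] (faults so far: 6)
  step 10: ref 4 -> HIT, frames=[4,3,1] (faults so far: 6)
  step 11: ref 5 -> FAULT, evict 3, frames=[4,5,1] (faults so far: 7)
  LRU total faults: 7
--- Optimal ---
  step 0: ref 3 -> FAULT, frames=[3,-,-] (faults so far: 1)
  step 1: ref 3 -> HIT, frames=[3,-,-] (faults so far: 1)
  step 2: ref 1 -> FAULT, frames=[3,1,-] (faults so far: 2)
  step 3: ref 2 -> FAULT, frames=[3,1,2] (faults so far: 3)
  step 4: ref 4 -> FAULT, evict 2, frames=[3,1,4] (faults so far: 4)
  step 5: ref 3 -> HIT, frames=[3,1,4] (faults so far: 4)
  step 6: ref 4 -> HIT, frames=[3,1,4] (faults so far: 4)
  step 7: ref 1 -> HIT, frames=[3,1,4] (faults so far: 4)
  step 8: ref 4 -> HIT, frames=[3,1,4] (faults so far: 4)
  step 9: ref 4 -> HIT, frames=[3,1,4] (faults so far: 4)
  step 10: ref 4 -> HIT, frames=[3,1,4] (faults so far: 4)
  step 11: ref 5 -> FAULT, evict 1, frames=[3,5,4] (faults so far: 5)
  Optimal total faults: 5

Answer: 7 7 5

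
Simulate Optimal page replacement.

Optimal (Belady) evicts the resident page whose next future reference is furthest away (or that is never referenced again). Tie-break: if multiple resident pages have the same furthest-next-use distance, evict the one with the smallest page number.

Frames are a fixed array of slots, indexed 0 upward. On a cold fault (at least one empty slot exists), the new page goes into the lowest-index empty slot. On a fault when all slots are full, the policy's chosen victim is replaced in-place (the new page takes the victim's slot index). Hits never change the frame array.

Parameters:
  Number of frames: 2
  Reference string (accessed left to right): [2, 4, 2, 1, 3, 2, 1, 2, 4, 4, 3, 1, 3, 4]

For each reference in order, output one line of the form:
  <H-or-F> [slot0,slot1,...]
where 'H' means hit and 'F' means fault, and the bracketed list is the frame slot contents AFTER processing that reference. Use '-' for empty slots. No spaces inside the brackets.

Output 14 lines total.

F [2,-]
F [2,4]
H [2,4]
F [2,1]
F [2,3]
H [2,3]
F [2,1]
H [2,1]
F [4,1]
H [4,1]
F [3,1]
H [3,1]
H [3,1]
F [3,4]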